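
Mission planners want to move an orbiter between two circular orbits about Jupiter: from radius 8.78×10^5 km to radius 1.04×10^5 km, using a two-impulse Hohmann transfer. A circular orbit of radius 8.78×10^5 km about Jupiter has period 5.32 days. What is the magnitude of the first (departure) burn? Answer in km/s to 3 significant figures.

From Kepler's third law T² = 4π²r³/μ at r = 8.78×10^5 km, T = 5.32 days = 5.32 × 86400 s = 4.59648×10^5 s: μ = 4π²r³/T² = 1.26471×10^8 km³/s².
The Hohmann ellipse has a_t = (r₁ + r₂)/2 = 4.910×10^5 km.
Circular speed at r = 8.780×10^5 km: v_c = √(μ/r) = 12.002 km/s.
Vis-viva on the transfer ellipse at r = 8.780×10^5 km gives v_t = √[μ(2/r − 1/a_t)] = 5.5236 km/s.
Δv₁ = |v_t − v_c| = |5.5236 − 12.002| = 6.478 km/s.

Δv₁ = 6.48 km/s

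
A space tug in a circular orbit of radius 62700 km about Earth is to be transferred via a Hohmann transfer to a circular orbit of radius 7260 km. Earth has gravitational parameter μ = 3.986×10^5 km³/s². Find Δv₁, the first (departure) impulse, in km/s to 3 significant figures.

Semi-major axis of the transfer orbit: a_t = (62700 + 7260)/2 = 34980 km.
Circular speed at r = 62700 km: v_c = √(μ/r) = 2.5214 km/s.
Vis-viva on the transfer ellipse at r = 62700 km gives v_t = √[μ(2/r − 1/a_t)] = 1.1487 km/s.
Δv₁ = |v_t − v_c| = |1.1487 − 2.5214| = 1.373 km/s.

Δv₁ = 1.37 km/s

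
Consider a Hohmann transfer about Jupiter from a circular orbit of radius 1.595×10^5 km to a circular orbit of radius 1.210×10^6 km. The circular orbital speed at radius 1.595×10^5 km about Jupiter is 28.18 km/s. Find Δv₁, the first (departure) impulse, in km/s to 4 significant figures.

Δv₁ = 9.280 km/s

From the circular-orbit relation v² = μ/r at r = 1.595×10^5 km: μ = v²r = (28.18)² × 1.595×10^5 = 1.26661×10^8 km³/s².
The Hohmann ellipse has a_t = (r₁ + r₂)/2 = 6.8475×10^5 km.
On the circular orbit at r = 1.595×10^5 km, v_c = √(μ/r) = 28.18 km/s.
Transfer-orbit speed at the same r (vis-viva, a = a_t): v_t = √[μ(2/r − 1/a_t)] = 37.46 km/s.
Δv₁ = |v_t − v_c| = |37.46 − 28.18| = 9.280 km/s.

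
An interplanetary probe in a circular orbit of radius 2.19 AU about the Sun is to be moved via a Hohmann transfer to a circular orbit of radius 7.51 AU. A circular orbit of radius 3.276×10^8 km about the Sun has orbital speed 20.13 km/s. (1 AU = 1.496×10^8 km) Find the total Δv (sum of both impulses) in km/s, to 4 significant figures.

Δv = 8.485 km/s

From the circular-orbit relation v² = μ/r at r = 3.276×10^8 km: μ = v²r = (20.13)² × 3.276×10^8 = 1.32749×10^11 km³/s².
In km: r₁ = 2.19 × 1.496×10^8 = 3.27624×10^8 km; r₂ = 7.51 × 1.496×10^8 = 1.123496×10^9 km.
Transfer-ellipse semi-major axis a_t = (r₁ + r₂)/2 = (3.27624×10^8 + 1.123496×10^9)/2 = 7.2556×10^8 km.
Circular speed at r₁: v₁ = √(μ/r₁) = √(1.32749×10^11/3.27624×10^8) = 20.129 km/s.
Transfer-orbit speed at r₁ (v² = μ(2/r − 1/a)): v_p = √[μ(2/r₁ − 1/a_t)] = 25.048 km/s.
First burn Δv₁ = |v_p − v₁| = 4.919 km/s.
At r₂, v₂ = √(μ/r₂) = 10.87 km/s.
Transfer-orbit speed at r₂: v_a = √[μ(2/r₂ − 1/a_t)] = 7.304 km/s.
Second burn Δv₂ = |v₂ − v_a| = 3.566 km/s.
Δv = Δv₁ + Δv₂ = 4.919 + 3.566 = 8.485 km/s.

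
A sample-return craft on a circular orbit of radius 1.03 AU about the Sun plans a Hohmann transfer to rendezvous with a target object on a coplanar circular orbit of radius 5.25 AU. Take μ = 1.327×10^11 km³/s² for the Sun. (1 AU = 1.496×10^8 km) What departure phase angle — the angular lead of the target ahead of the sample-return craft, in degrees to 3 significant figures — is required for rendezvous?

In km: r₁ = 1.03 × 1.496×10^8 = 1.54088×10^8 km; r₂ = 5.25 × 1.496×10^8 = 7.854×10^8 km.
Transfer-ellipse semi-major axis a_t = (r₁ + r₂)/2 = (1.54088×10^8 + 7.854×10^8)/2 = 4.69744×10^8 km.
Transfer time t = π√(a_t³/μ) = 8.780×10^7 s.
Target angular speed ω₂ = √(μ/r₂³) = 1.655×10^-8 rad/s.
Angle swept by the target during transfer: ω₂·t = 1.4531 rad = 83.26°.
The sample-return craft traverses 180° on the transfer ellipse, so the target must lead by 180° − 83.26° = 96.7°.

φ = 96.7°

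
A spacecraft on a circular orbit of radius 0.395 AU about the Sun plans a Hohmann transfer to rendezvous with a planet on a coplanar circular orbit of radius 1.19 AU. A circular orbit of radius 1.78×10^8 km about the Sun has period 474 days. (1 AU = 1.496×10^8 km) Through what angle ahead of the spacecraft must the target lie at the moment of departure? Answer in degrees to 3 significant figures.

φ = 82.2°

From Kepler's third law T² = 4π²r³/μ at r = 1.78×10^8 km, T = 474 days = 474 × 86400 s = 4.09536×10^7 s: μ = 4π²r³/T² = 1.32750×10^11 km³/s².
In km: r₁ = 0.395 × 1.496×10^8 = 5.9092×10^7 km; r₂ = 1.19 × 1.496×10^8 = 1.78024×10^8 km.
The Hohmann ellipse has a_t = (r₁ + r₂)/2 = 1.18558×10^8 km.
The half-period of the transfer ellipse is t = π√(a_t³/μ) = 1.1131×10^7 s.
The target's mean motion on its circular orbit is ω₂ = √(μ/r₂³) = 1.5339×10^-7 rad/s.
Angle swept by the target during transfer: ω₂·t = 1.7074 rad = 97.83°.
The spacecraft traverses 180° on the transfer ellipse, so the target must lead by 180° − 97.83° = 82.2°.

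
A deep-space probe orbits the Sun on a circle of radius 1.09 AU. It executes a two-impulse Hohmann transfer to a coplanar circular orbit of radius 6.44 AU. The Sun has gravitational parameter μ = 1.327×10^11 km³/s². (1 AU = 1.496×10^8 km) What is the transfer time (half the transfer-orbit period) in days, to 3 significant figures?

In km: r₁ = 1.09 × 1.496×10^8 = 1.63064×10^8 km; r₂ = 6.44 × 1.496×10^8 = 9.63424×10^8 km.
The Hohmann ellipse has a_t = (r₁ + r₂)/2 = 5.63244×10^8 km.
Transfer time t = π√(a_t³/μ) = π√((5.63244×10^8)³ / 1.327×10^11) = 1.153×10^8 s.
Converting: 1.153×10^8 s ÷ 86400 s/day = 1330 days.

t = 1330 days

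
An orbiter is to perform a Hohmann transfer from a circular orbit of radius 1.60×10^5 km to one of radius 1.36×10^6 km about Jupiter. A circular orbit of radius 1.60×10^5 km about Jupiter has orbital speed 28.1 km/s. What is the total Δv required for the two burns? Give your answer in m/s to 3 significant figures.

From the circular-orbit relation v² = μ/r at r = 1.60×10^5 km: μ = v²r = (28.1)² × 1.60×10^5 = 1.26338×10^8 km³/s².
Semi-major axis of the transfer orbit: a_t = (1.600×10^5 + 1.360×10^6)/2 = 7.600×10^5 km.
Circular speed at r₁: v₁ = √(μ/r₁) = √(1.26338×10^8/1.600×10^5) = 28.10 km/s.
Transfer-orbit speed at r₁ (v² = μ(2/r − 1/a)): v_p = √[μ(2/r₁ − 1/a_t)] = 37.59 km/s.
First burn Δv₁ = |v_p − v₁| = 9.490 km/s.
At r₂, v₂ = √(μ/r₂) = 9.638 km/s.
Transfer-orbit speed at r₂: v_a = √[μ(2/r₂ − 1/a_t)] = 4.422 km/s.
Second burn Δv₂ = |v₂ − v_a| = 5.216 km/s.
Total Δv = Δv₁ + Δv₂ = 14.71 km/s.

Δv = 14700 m/s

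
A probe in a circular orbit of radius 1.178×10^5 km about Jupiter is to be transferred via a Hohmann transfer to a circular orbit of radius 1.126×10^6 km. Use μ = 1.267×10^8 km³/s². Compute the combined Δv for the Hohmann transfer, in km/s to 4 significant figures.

Semi-major axis of the transfer orbit: a_t = (1.178×10^5 + 1.126×10^6)/2 = 6.219×10^5 km.
At r₁ the circular-orbit speed is v₁ = √(μ/r₁) = 32.80 km/s.
On the transfer ellipse at r₁, vis-viva equation gives v_p = √[μ(2/r₁ − 1/a_t)] = 44.13 km/s.
First burn Δv₁ = |v_p − v₁| = 11.33 km/s.
Circular speed at r₂: v₂ = √(μ/r₂) = 10.608 km/s.
Transfer-orbit speed at r₂: v_a = √[μ(2/r₂ − 1/a_t)] = 4.6167 km/s.
Second burn Δv₂ = |v₂ − v_a| = 5.991 km/s.
Total Δv = Δv₁ + Δv₂ = 17.32 km/s.

Δv = 17.32 km/s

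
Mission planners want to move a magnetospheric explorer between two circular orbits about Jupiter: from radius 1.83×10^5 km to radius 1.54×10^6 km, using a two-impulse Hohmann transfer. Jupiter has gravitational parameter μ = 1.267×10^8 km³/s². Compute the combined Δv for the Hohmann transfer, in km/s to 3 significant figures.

Δv = 13.8 km/s

The Hohmann ellipse has a_t = (r₁ + r₂)/2 = 8.615×10^5 km.
Circular speed at r₁: v₁ = √(μ/r₁) = √(1.267×10^8/1.830×10^5) = 26.313 km/s.
On the transfer ellipse at r₁, vis-viva equation gives v_p = √[μ(2/r₁ − 1/a_t)] = 35.180 km/s.
First burn Δv₁ = |v_p − v₁| = 8.867 km/s.
Circular speed at r₂: v₂ = √(μ/r₂) = 9.070 km/s.
Transfer-orbit speed at r₂: v_a = √[μ(2/r₂ − 1/a_t)] = 4.180 km/s.
Second burn Δv₂ = |v₂ − v_a| = 4.890 km/s.
Total Δv = Δv₁ + Δv₂ = 13.76 km/s.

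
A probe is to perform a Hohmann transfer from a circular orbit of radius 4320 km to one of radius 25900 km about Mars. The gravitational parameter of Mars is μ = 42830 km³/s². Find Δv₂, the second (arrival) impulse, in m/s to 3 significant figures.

Δv₂ = 598 m/s

Semi-major axis of the transfer orbit: a_t = (4320 + 25900)/2 = 15110 km.
Circular speed at r = 25900 km: v_c = √(μ/r) = 1.286 km/s.
Transfer-orbit speed at the same r (vis-viva, a = a_t): v_t = √[μ(2/r − 1/a_t)] = 0.6876 km/s.
Δv₂ = |v_t − v_c| = |0.6876 − 1.286| = 0.5984 km/s.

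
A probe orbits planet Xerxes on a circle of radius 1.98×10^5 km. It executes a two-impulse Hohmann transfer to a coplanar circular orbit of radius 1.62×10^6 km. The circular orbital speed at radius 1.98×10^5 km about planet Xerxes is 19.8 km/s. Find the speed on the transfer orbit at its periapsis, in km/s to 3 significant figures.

From the circular-orbit relation v² = μ/r at r = 1.98×10^5 km: μ = v²r = (19.8)² × 1.98×10^5 = 7.76239×10^7 km³/s².
The Hohmann ellipse has a_t = (r₁ + r₂)/2 = 9.090×10^5 km.
At periapsis, r = 1.980×10^5 km.
From the vis-viva equation, v = √[μ(2/r − 1/a_t)] = 26.43 km/s.

v = 26.4 km/s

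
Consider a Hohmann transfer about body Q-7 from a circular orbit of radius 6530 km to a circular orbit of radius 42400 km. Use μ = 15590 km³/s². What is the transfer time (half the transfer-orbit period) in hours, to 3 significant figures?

t = 26.7 hours

The Hohmann ellipse has a_t = (r₁ + r₂)/2 = 24465 km.
By Kepler's third law the transfer-orbit period is T = 2π√(a_t³/μ), so t = T/2 = 96280 s.
Converting: 96280 s ÷ 3600 s/hour = 26.7 hours.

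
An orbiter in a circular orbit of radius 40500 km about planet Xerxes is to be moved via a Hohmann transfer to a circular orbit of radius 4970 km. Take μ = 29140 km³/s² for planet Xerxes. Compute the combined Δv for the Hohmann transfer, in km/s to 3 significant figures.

The Hohmann ellipse has a_t = (r₁ + r₂)/2 = 22735 km.
At r₁ the circular-orbit speed is v₁ = √(μ/r₁) = 0.8482 km/s.
On the transfer ellipse at r₁, vis-viva gives v_a = √[μ(2/r₁ − 1/a_t)] = 0.3966 km/s.
First burn Δv₁ = |v_a − v₁| = 0.4516 km/s.
At r₂, v₂ = √(μ/r₂) = 2.4214 km/s.
Transfer-orbit speed at r₂: v_p = √[μ(2/r₂ − 1/a_t)] = 3.2318 km/s.
Second burn Δv₂ = |v₂ − v_p| = 0.8104 km/s.
Total Δv = Δv₁ + Δv₂ = 1.262 km/s.

Δv = 1.26 km/s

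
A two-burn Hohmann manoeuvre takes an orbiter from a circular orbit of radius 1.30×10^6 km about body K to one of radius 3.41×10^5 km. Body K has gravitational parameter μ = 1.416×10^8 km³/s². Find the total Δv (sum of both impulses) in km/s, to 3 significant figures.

Semi-major axis of the transfer orbit: a_t = (1.300×10^6 + 3.410×10^5)/2 = 8.205×10^5 km.
Circular speed at r₁: v₁ = √(μ/r₁) = √(1.416×10^8/1.300×10^6) = 10.4366 km/s.
Transfer-orbit speed at r₁ (vis-viva): v_a = √[μ(2/r₁ − 1/a_t)] = 6.72818 km/s.
First burn Δv₁ = |v_a − v₁| = 3.7084 km/s.
At r₂, v₂ = √(μ/r₂) = 20.3777 km/s.
Transfer-orbit speed at r₂: v_p = √[μ(2/r₂ − 1/a_t)] = 25.6500 km/s.
Second burn Δv₂ = |v₂ − v_p| = 5.2723 km/s.
Δv = Δv₁ + Δv₂ = 3.7084 + 5.2723 = 8.981 km/s.

Δv = 8.98 km/s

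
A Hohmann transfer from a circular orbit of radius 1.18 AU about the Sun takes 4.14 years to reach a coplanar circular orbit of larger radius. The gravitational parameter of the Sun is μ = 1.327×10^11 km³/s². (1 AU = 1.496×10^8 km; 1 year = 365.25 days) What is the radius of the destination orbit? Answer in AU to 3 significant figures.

In km: r₁ = 1.18 × 1.496×10^8 = 1.76528×10^8 km.
Transfer time t = 4.14 years × 365.25 × 86400 s = 1.30648464×10^8 s, and t = π√(a_t³/μ).
So a_t = (μ t²/π²)^(1/3) = (1.327×10^11 × (1.30648464×10^8)² / π²)^(1/3) = 6.1225×10^8 km.
Since a_t = (r₁ + r₂)/2, r₂ = 2a_t − r₁ = 2×6.1225×10^8 − 1.76528×10^8 = 1.047972×10^9 km.
In AU: r₂ = 1.047972×10^9 / 1.496×10^8 = 7.01 AU.

r₂ = 7.01 AU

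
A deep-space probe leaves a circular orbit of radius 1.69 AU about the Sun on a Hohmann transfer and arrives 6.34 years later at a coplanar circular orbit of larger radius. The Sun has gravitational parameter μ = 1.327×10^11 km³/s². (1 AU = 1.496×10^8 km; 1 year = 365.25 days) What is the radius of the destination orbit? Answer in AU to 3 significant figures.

r₂ = 9.18 AU

In km: r₁ = 1.69 × 1.496×10^8 = 2.52824×10^8 km.
Transfer time t = 6.34 years × 365.25 × 86400 s = 2.00075184×10^8 s, and t = π√(a_t³/μ).
So a_t = (μ t²/π²)^(1/3) = (1.327×10^11 × (2.00075184×10^8)² / π²)^(1/3) = 8.1343×10^8 km.
Since a_t = (r₁ + r₂)/2, r₂ = 2a_t − r₁ = 2×8.1343×10^8 − 2.52824×10^8 = 1.374036×10^9 km.
In AU: r₂ = 1.374036×10^9 / 1.496×10^8 = 9.18 AU.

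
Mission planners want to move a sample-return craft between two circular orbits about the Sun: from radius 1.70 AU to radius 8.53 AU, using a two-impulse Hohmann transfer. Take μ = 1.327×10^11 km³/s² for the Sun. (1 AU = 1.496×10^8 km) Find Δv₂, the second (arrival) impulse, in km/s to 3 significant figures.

Δv₂ = 4.32 km/s

In km: r₁ = 1.70 × 1.496×10^8 = 2.5432×10^8 km; r₂ = 8.53 × 1.496×10^8 = 1.276088×10^9 km.
Semi-major axis of the transfer orbit: a_t = (2.5432×10^8 + 1.276088×10^9)/2 = 7.65204×10^8 km.
Circular speed at r = 1.276088×10^9 km: v_c = √(μ/r) = 10.198 km/s.
Vis-viva on the transfer ellipse at r = 1.276088×10^9 km gives v_t = √[μ(2/r − 1/a_t)] = 5.8789 km/s.
Δv₂ = |v_t − v_c| = |5.8789 − 10.198| = 4.319 km/s.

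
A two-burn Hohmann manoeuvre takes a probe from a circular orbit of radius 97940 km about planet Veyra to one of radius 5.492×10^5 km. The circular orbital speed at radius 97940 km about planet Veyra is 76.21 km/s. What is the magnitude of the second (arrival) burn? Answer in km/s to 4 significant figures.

Δv₂ = 14.48 km/s

From the circular-orbit relation v² = μ/r at r = 97940 km: μ = v²r = (76.21)² × 97940 = 5.68832×10^8 km³/s².
Semi-major axis of the transfer orbit: a_t = (97940 + 5.492×10^5)/2 = 3.2357×10^5 km.
On the circular orbit at r = 5.492×10^5 km, v_c = √(μ/r) = 32.183 km/s.
Transfer-orbit speed at the same r (vis-viva, a = a_t): v_t = √[μ(2/r − 1/a_t)] = 17.706 km/s.
Δv₂ = |v_t − v_c| = |17.706 − 32.183| = 14.48 km/s.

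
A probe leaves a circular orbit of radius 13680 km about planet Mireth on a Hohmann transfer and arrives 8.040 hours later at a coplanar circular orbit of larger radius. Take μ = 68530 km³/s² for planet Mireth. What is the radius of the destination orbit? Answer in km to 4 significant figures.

r₂ = 22290 km

Transfer time t = 8.040 hours = 28944 s, and t = π√(a_t³/μ).
So a_t = (μ t²/π²)^(1/3) = (68530 × (28944)² / π²)^(1/3) = 17985 km.
Since a_t = (r₁ + r₂)/2, r₂ = 2a_t − r₁ = 2×17985 − 13680 = 22290 km.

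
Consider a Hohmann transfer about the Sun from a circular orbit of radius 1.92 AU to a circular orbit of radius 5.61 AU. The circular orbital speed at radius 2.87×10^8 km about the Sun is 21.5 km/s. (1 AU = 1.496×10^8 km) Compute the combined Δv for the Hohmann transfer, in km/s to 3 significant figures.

From the circular-orbit relation v² = μ/r at r = 2.87×10^8 km: μ = v²r = (21.5)² × 2.87×10^8 = 1.32666×10^11 km³/s².
In km: r₁ = 1.92 × 1.496×10^8 = 2.87232×10^8 km; r₂ = 5.61 × 1.496×10^8 = 8.39256×10^8 km.
Semi-major axis of the transfer orbit: a_t = (2.87232×10^8 + 8.39256×10^8)/2 = 5.63244×10^8 km.
At r₁ the circular-orbit speed is v₁ = √(μ/r₁) = 21.491 km/s.
On the transfer ellipse at r₁, vis-viva equation gives v_p = √[μ(2/r₁ − 1/a_t)] = 26.234 km/s.
First burn Δv₁ = |v_p − v₁| = 4.743 km/s.
At r₂, v₂ = √(μ/r₂) = 12.5728 km/s.
Transfer-orbit speed at r₂: v_a = √[μ(2/r₂ − 1/a_t)] = 8.97843 km/s.
Second burn Δv₂ = |v₂ − v_a| = 3.594 km/s.
Δv = Δv₁ + Δv₂ = 4.743 + 3.594 = 8.337 km/s.

Δv = 8.34 km/s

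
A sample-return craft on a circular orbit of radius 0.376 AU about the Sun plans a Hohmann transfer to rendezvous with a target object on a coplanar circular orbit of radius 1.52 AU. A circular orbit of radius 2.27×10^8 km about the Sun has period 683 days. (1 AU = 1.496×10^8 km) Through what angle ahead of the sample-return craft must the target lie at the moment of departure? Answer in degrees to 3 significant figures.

From Kepler's third law T² = 4π²r³/μ at r = 2.27×10^8 km, T = 683 days = 683 × 86400 s = 5.90112×10^7 s: μ = 4π²r³/T² = 1.32608×10^11 km³/s².
In km: r₁ = 0.376 × 1.496×10^8 = 5.62496×10^7 km; r₂ = 1.52 × 1.496×10^8 = 2.27392×10^8 km.
The Hohmann ellipse has a_t = (r₁ + r₂)/2 = 1.418208×10^8 km.
The half-period of the transfer ellipse is t = π√(a_t³/μ) = 1.4571×10^7 s.
Target angular speed ω₂ = √(μ/r₂³) = 1.0620×10^-7 rad/s.
Angle swept by the target during transfer: ω₂·t = 1.5474 rad = 88.66°.
Arrival is 180° from departure on the ellipse, so φ = 180° − 88.66° = 91.3°.

φ = 91.3°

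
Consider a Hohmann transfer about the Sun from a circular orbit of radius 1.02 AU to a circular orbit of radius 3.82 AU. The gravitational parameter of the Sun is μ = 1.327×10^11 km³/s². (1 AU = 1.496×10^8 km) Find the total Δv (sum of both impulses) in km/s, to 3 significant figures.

In km: r₁ = 1.02 × 1.496×10^8 = 1.52592×10^8 km; r₂ = 3.82 × 1.496×10^8 = 5.71472×10^8 km.
Semi-major axis of the transfer orbit: a_t = (1.52592×10^8 + 5.71472×10^8)/2 = 3.62032×10^8 km.
At r₁ the circular-orbit speed is v₁ = √(μ/r₁) = 29.4896 km/s.
On the transfer ellipse at r₁, vis-viva gives v_p = √[μ(2/r₁ − 1/a_t)] = 37.0505 km/s.
First burn Δv₁ = |v_p − v₁| = 7.561 km/s.
Circular speed at r₂: v₂ = √(μ/r₂) = 15.238 km/s.
Transfer-orbit speed at r₂: v_a = √[μ(2/r₂ − 1/a_t)] = 9.8931 km/s.
Second burn Δv₂ = |v₂ − v_a| = 5.345 km/s.
Total Δv = Δv₁ + Δv₂ = 12.91 km/s.

Δv = 12.9 km/s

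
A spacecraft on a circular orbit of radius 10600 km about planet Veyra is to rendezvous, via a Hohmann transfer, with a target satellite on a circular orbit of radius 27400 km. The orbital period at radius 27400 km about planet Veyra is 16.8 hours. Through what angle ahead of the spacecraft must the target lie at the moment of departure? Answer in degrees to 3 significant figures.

From Kepler's third law T² = 4π²r³/μ at r = 27400 km, T = 16.8 hours = 16.8 × 3600 s = 60480 s: μ = 4π²r³/T² = 2.22018×10^5 km³/s².
Transfer-ellipse semi-major axis a_t = (r₁ + r₂)/2 = (10600 + 27400)/2 = 19000 km.
The half-period of the transfer ellipse is t = π√(a_t³/μ) = 17460 s.
Target angular speed ω₂ = √(μ/r₂³) = 1.039×10^-4 rad/s.
Angle swept by the target during transfer: ω₂·t = 1.814 rad = 103.9°.
The spacecraft traverses 180° on the transfer ellipse, so the target must lead by 180° − 103.9° = 76.1°.

φ = 76.1°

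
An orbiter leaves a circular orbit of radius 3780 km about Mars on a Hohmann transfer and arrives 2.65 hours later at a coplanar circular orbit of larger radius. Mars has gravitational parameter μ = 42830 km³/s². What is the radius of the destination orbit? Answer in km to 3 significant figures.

Transfer time t = 2.65 hours = 9540 s, and t = π√(a_t³/μ).
So a_t = (μ t²/π²)^(1/3) = (42830 × (9540)² / π²)^(1/3) = 7336.9 km.
Since a_t = (r₁ + r₂)/2, r₂ = 2a_t − r₁ = 2×7336.9 − 3780 = 10893.8 km.

r₂ = 10900 km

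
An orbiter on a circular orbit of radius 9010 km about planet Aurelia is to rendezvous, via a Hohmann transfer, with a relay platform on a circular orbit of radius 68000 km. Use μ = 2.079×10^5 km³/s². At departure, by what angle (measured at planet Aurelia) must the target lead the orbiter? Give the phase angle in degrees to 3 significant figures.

φ = 103°

Transfer-ellipse semi-major axis a_t = (r₁ + r₂)/2 = (9010 + 68000)/2 = 38505 km.
The half-period of the transfer ellipse is t = π√(a_t³/μ) = 52059 s.
Target angular speed ω₂ = √(μ/r₂³) = 2.5714×10^-5 rad/s.
Angle swept by the target during transfer: ω₂·t = 1.3386 rad = 76.70°.
Arrival is 180° from departure on the ellipse, so φ = 180° − 76.70° = 103°.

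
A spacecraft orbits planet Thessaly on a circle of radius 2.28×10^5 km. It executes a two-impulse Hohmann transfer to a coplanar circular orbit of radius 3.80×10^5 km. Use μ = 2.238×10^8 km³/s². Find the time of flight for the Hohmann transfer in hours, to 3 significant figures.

Semi-major axis of the transfer orbit: a_t = (2.280×10^5 + 3.800×10^5)/2 = 3.040×10^5 km.
Transfer time t = π√(a_t³/μ) = π√((3.040×10^5)³ / 2.238×10^8) = 35200 s.
Converting: 35200 s ÷ 3600 s/hour = 9.78 hours.

t = 9.78 hours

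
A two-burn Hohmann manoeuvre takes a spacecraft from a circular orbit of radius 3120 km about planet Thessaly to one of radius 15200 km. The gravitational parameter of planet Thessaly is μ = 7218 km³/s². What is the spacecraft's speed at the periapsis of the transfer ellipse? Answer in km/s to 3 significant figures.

v = 1.96 km/s

The Hohmann ellipse has a_t = (r₁ + r₂)/2 = 9160 km.
At periapsis, r = 3120 km.
From the vis-viva equation, v = √[μ(2/r − 1/a_t)] = 1.959 km/s.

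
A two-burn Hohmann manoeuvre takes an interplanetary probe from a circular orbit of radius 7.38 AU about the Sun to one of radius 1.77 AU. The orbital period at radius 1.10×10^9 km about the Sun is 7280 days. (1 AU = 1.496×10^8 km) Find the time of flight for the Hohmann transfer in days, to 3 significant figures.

From Kepler's third law T² = 4π²r³/μ at r = 1.10×10^9 km, T = 7280 days = 7280 × 86400 s = 6.28992×10^8 s: μ = 4π²r³/T² = 1.32815×10^11 km³/s².
In km: r₁ = 7.38 × 1.496×10^8 = 1.104048×10^9 km; r₂ = 1.77 × 1.496×10^8 = 2.64792×10^8 km.
Transfer-ellipse semi-major axis a_t = (r₁ + r₂)/2 = (1.104048×10^9 + 2.64792×10^8)/2 = 6.8442×10^8 km.
By Kepler's third law the transfer-orbit period is T = 2π√(a_t³/μ), so t = T/2 = 1.544×10^8 s.
Converting: 1.544×10^8 s ÷ 86400 s/day = 1790 days.

t = 1790 days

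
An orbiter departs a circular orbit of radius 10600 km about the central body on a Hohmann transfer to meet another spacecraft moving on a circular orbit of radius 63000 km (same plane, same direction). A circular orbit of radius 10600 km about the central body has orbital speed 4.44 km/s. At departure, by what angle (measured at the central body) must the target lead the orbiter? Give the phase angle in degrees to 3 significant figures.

From the circular-orbit relation v² = μ/r at r = 10600 km: μ = v²r = (4.44)² × 10600 = 2.08964×10^5 km³/s².
The Hohmann ellipse has a_t = (r₁ + r₂)/2 = 36800 km.
Transfer time t = π√(a_t³/μ) = 48516 s.
The target's mean motion on its circular orbit is ω₂ = √(μ/r₂³) = 2.8908×10^-5 rad/s.
Angle swept by the target during transfer: ω₂·t = 1.4025 rad = 80.36°.
Arrival is 180° from departure on the ellipse, so φ = 180° − 80.36° = 99.6°.

φ = 99.6°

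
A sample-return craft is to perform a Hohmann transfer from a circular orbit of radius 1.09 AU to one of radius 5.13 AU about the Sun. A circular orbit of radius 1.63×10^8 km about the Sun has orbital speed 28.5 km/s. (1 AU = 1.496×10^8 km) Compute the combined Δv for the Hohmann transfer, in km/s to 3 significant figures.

Δv = 13.5 km/s

From the circular-orbit relation v² = μ/r at r = 1.63×10^8 km: μ = v²r = (28.5)² × 1.63×10^8 = 1.32397×10^11 km³/s².
In km: r₁ = 1.09 × 1.496×10^8 = 1.63064×10^8 km; r₂ = 5.13 × 1.496×10^8 = 7.67448×10^8 km.
Semi-major axis of the transfer orbit: a_t = (1.63064×10^8 + 7.67448×10^8)/2 = 4.65256×10^8 km.
At r₁ the circular-orbit speed is v₁ = √(μ/r₁) = 28.494 km/s.
On the transfer ellipse at r₁, vis-viva equation gives v_p = √[μ(2/r₁ − 1/a_t)] = 36.596 km/s.
First burn Δv₁ = |v_p − v₁| = 8.102 km/s.
At r₂, v₂ = √(μ/r₂) = 13.135 km/s.
Transfer-orbit speed at r₂: v_a = √[μ(2/r₂ − 1/a_t)] = 7.7758 km/s.
Second burn Δv₂ = |v₂ − v_a| = 5.359 km/s.
Total Δv = Δv₁ + Δv₂ = 13.46 km/s.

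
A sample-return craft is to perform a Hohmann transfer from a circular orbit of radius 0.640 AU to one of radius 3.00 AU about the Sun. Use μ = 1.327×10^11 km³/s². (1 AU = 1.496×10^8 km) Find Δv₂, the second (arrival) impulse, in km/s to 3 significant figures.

Δv₂ = 7.00 km/s

In km: r₁ = 0.640 × 1.496×10^8 = 9.5744×10^7 km; r₂ = 3.00 × 1.496×10^8 = 4.488×10^8 km.
The Hohmann ellipse has a_t = (r₁ + r₂)/2 = 2.72272×10^8 km.
Circular speed at r = 4.488×10^8 km: v_c = √(μ/r) = 17.195 km/s.
Transfer-orbit speed at the same r (vis-viva, a = a_t): v_t = √[μ(2/r − 1/a_t)] = 10.197 km/s.
Δv₂ = |v_t − v_c| = |10.197 − 17.195| = 6.998 km/s.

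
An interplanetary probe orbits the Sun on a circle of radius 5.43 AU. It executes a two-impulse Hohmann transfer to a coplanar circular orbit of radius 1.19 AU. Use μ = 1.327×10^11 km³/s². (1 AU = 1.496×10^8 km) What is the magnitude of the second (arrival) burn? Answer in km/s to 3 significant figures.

In km: r₁ = 5.43 × 1.496×10^8 = 8.12328×10^8 km; r₂ = 1.19 × 1.496×10^8 = 1.78024×10^8 km.
Semi-major axis of the transfer orbit: a_t = (8.12328×10^8 + 1.78024×10^8)/2 = 4.95176×10^8 km.
Circular speed at r = 1.78024×10^8 km: v_c = √(μ/r) = 27.302 km/s.
Transfer-orbit speed at the same r (vis-viva, a = a_t): v_t = √[μ(2/r − 1/a_t)] = 34.969 km/s.
Δv₂ = |v_t − v_c| = |34.969 − 27.302| = 7.667 km/s.

Δv₂ = 7.67 km/s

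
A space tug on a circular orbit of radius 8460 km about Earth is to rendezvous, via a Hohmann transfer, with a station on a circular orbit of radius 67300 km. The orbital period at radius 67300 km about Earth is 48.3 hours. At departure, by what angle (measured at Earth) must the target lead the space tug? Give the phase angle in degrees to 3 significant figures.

From Kepler's third law T² = 4π²r³/μ at r = 67300 km, T = 48.3 hours = 48.3 × 3600 s = 1.7388×10^5 s: μ = 4π²r³/T² = 3.98021×10^5 km³/s².
Semi-major axis of the transfer orbit: a_t = (8460 + 67300)/2 = 37880 km.
Transfer time t = π√(a_t³/μ) = 36712 s.
Target angular speed ω₂ = √(μ/r₂³) = 3.6135×10^-5 rad/s.
Angle swept by the target during transfer: ω₂·t = 1.3266 rad = 76.01°.
The space tug traverses 180° on the transfer ellipse, so the target must lead by 180° − 76.01° = 104°.

φ = 104°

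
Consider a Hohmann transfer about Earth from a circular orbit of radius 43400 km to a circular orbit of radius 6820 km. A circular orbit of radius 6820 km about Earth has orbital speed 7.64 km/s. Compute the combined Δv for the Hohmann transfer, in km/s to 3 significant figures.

From the circular-orbit relation v² = μ/r at r = 6820 km: μ = v²r = (7.64)² × 6820 = 3.98081×10^5 km³/s².
Semi-major axis of the transfer orbit: a_t = (43400 + 6820)/2 = 25110 km.
At r₁ the circular-orbit speed is v₁ = √(μ/r₁) = 3.0286 km/s.
On the transfer ellipse at r₁, vis-viva gives v_a = √[μ(2/r₁ − 1/a_t)] = 1.5784 km/s.
First burn Δv₁ = |v_a − v₁| = 1.450 km/s.
At r₂, v₂ = √(μ/r₂) = 7.6400 km/s.
Transfer-orbit speed at r₂: v_p = √[μ(2/r₂ − 1/a_t)] = 10.044 km/s.
Second burn Δv₂ = |v₂ − v_p| = 2.404 km/s.
Total Δv = Δv₁ + Δv₂ = 3.854 km/s.

Δv = 3.85 km/s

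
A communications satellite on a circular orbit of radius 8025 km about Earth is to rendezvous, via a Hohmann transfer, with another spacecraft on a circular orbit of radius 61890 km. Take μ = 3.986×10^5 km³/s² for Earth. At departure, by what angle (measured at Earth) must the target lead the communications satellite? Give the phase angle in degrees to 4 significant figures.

φ = 103.6°

Semi-major axis of the transfer orbit: a_t = (8025 + 61890)/2 = 34957.5 km.
The half-period of the transfer ellipse is t = π√(a_t³/μ) = 32520 s.
Target angular speed ω₂ = √(μ/r₂³) = 4.101×10^-5 rad/s.
Angle swept by the target during transfer: ω₂·t = 1.3336 rad = 76.41°.
Arrival is 180° from departure on the ellipse, so φ = 180° − 76.41° = 103.6°.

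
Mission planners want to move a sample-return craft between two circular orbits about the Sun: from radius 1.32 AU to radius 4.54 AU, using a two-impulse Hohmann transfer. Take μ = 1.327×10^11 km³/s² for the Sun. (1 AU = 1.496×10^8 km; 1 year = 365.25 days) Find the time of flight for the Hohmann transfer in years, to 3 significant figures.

In km: r₁ = 1.32 × 1.496×10^8 = 1.97472×10^8 km; r₂ = 4.54 × 1.496×10^8 = 6.79184×10^8 km.
Transfer-ellipse semi-major axis a_t = (r₁ + r₂)/2 = (1.97472×10^8 + 6.79184×10^8)/2 = 4.38328×10^8 km.
By Kepler's third law the transfer-orbit period is T = 2π√(a_t³/μ), so t = T/2 = 7.914×10^7 s.
Converting: 7.914×10^7 s ÷ 3.15576×10^7 s/year (365.25 × 86400) = 2.51 years.

t = 2.51 years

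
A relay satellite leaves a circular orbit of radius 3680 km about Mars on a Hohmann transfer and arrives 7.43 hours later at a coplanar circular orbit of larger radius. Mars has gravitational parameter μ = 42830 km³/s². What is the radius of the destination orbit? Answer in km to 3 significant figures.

r₂ = 25500 km

Transfer time t = 7.43 hours = 26748 s, and t = π√(a_t³/μ).
So a_t = (μ t²/π²)^(1/3) = (42830 × (26748)² / π²)^(1/3) = 14588 km.
Since a_t = (r₁ + r₂)/2, r₂ = 2a_t − r₁ = 2×14588 − 3680 = 25496 km.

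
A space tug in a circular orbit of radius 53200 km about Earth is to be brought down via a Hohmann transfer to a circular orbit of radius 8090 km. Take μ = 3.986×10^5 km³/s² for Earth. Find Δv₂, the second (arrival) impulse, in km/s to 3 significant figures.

Δv₂ = 2.23 km/s

Transfer-ellipse semi-major axis a_t = (r₁ + r₂)/2 = (53200 + 8090)/2 = 30645 km.
Circular speed at r = 8090 km: v_c = √(μ/r) = 7.019 km/s.
Vis-viva on the transfer ellipse at r = 8090 km gives v_t = √[μ(2/r − 1/a_t)] = 9.248 km/s.
Δv₂ = |v_t − v_c| = |9.248 − 7.019| = 2.229 km/s.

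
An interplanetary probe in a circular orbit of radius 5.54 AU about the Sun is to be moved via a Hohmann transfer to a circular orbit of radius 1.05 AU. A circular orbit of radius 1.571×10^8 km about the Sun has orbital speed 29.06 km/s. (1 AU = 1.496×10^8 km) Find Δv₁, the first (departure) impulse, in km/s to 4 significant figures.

From the circular-orbit relation v² = μ/r at r = 1.571×10^8 km: μ = v²r = (29.06)² × 1.571×10^8 = 1.32668×10^11 km³/s².
In km: r₁ = 5.54 × 1.496×10^8 = 8.28784×10^8 km; r₂ = 1.05 × 1.496×10^8 = 1.5708×10^8 km.
The Hohmann ellipse has a_t = (r₁ + r₂)/2 = 4.92932×10^8 km.
Circular speed at r = 8.28784×10^8 km: v_c = √(μ/r) = 12.652 km/s.
Transfer-orbit speed at the same r (vis-viva, a = a_t): v_t = √[μ(2/r − 1/a_t)] = 7.1422 km/s.
Δv₁ = |v_t − v_c| = |7.1422 − 12.652| = 5.510 km/s.

Δv₁ = 5.510 km/s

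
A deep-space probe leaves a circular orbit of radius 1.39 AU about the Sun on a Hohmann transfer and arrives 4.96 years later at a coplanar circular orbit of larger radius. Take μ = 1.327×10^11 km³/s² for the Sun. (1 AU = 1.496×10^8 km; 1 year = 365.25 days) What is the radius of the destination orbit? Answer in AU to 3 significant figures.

r₂ = 7.84 AU

In km: r₁ = 1.39 × 1.496×10^8 = 2.07944×10^8 km.
Transfer time t = 4.96 years × 365.25 × 86400 s = 1.56525696×10^8 s, and t = π√(a_t³/μ).
So a_t = (μ t²/π²)^(1/3) = (1.327×10^11 × (1.56525696×10^8)² / π²)^(1/3) = 6.9063×10^8 km.
Since a_t = (r₁ + r₂)/2, r₂ = 2a_t − r₁ = 2×6.9063×10^8 − 2.07944×10^8 = 1.173316×10^9 km.
In AU: r₂ = 1.173316×10^9 / 1.496×10^8 = 7.84 AU.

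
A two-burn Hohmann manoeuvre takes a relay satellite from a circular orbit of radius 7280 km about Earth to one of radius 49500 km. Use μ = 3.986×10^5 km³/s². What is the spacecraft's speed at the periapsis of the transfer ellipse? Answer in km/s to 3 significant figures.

v = 9.77 km/s

The Hohmann ellipse has a_t = (r₁ + r₂)/2 = 28390 km.
The periapsis of the transfer ellipse is at r = 7280 km.
Vis-viva: v = √[μ(2/r − 1/a_t)] = √[3.986×10^5 × (2/7280 − 1/28390)] = 9.771 km/s.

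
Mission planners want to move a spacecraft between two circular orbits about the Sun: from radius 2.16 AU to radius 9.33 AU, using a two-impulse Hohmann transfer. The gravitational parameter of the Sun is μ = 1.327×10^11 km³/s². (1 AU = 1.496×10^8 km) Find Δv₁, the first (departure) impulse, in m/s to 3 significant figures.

In km: r₁ = 2.16 × 1.496×10^8 = 3.23136×10^8 km; r₂ = 9.33 × 1.496×10^8 = 1.395768×10^9 km.
The Hohmann ellipse has a_t = (r₁ + r₂)/2 = 8.59452×10^8 km.
Circular speed at r = 3.23136×10^8 km: v_c = √(μ/r) = 20.26 km/s.
Vis-viva on the transfer ellipse at r = 3.23136×10^8 km gives v_t = √[μ(2/r − 1/a_t)] = 25.82 km/s.
Δv₁ = |v_t − v_c| = |25.82 − 20.26| = 5.560 km/s.

Δv₁ = 5560 m/s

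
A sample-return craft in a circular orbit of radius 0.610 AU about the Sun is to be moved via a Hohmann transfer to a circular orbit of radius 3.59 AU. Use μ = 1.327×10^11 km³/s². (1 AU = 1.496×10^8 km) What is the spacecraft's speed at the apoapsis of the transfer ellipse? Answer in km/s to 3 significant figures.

v = 8.47 km/s

In km: r₁ = 0.610 × 1.496×10^8 = 9.1256×10^7 km; r₂ = 3.59 × 1.496×10^8 = 5.37064×10^8 km.
Semi-major axis of the transfer orbit: a_t = (9.1256×10^7 + 5.37064×10^8)/2 = 3.1416×10^8 km.
The apoapsis of the transfer ellipse is at r = 5.37064×10^8 km.
From the vis-viva equation, v = √[μ(2/r − 1/a_t)] = 8.472 km/s.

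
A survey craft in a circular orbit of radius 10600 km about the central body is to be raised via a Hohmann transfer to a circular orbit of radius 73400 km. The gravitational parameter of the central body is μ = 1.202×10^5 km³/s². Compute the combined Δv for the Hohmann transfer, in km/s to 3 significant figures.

Δv = 1.72 km/s

The Hohmann ellipse has a_t = (r₁ + r₂)/2 = 42000 km.
At r₁ the circular-orbit speed is v₁ = √(μ/r₁) = 3.3674 km/s.
Transfer-orbit speed at r₁ (vis-viva): v_p = √[μ(2/r₁ − 1/a_t)] = 4.4517 km/s.
First burn Δv₁ = |v_p − v₁| = 1.084 km/s.
Circular speed at r₂: v₂ = √(μ/r₂) = 1.2797 km/s.
Transfer-orbit speed at r₂: v_a = √[μ(2/r₂ − 1/a_t)] = 0.64288 km/s.
Second burn Δv₂ = |v₂ − v_a| = 0.6368 km/s.
Δv = Δv₁ + Δv₂ = 1.084 + 0.6368 = 1.721 km/s.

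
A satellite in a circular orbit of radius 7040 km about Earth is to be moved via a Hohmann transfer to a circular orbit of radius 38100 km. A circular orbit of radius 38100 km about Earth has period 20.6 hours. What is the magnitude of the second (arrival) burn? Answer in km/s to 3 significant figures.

From Kepler's third law T² = 4π²r³/μ at r = 38100 km, T = 20.6 hours = 20.6 × 3600 s = 74160 s: μ = 4π²r³/T² = 3.97004×10^5 km³/s².
The Hohmann ellipse has a_t = (r₁ + r₂)/2 = 22570 km.
On the circular orbit at r = 38100 km, v_c = √(μ/r) = 3.228 km/s.
Transfer-orbit speed at the same r (vis-viva, a = a_t): v_t = √[μ(2/r − 1/a_t)] = 1.803 km/s.
Δv₂ = |v_t − v_c| = |1.803 − 3.228| = 1.425 km/s.

Δv₂ = 1.43 km/s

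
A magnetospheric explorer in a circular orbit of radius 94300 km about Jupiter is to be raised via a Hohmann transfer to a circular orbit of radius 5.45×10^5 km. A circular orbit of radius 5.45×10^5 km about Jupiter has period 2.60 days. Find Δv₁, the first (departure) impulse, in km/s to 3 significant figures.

Δv₁ = 11.2 km/s

From Kepler's third law T² = 4π²r³/μ at r = 5.45×10^5 km, T = 2.60 days = 2.60 × 86400 s = 2.2464×10^5 s: μ = 4π²r³/T² = 1.26641×10^8 km³/s².
Semi-major axis of the transfer orbit: a_t = (94300 + 5.450×10^5)/2 = 3.1965×10^5 km.
On the circular orbit at r = 94300 km, v_c = √(μ/r) = 36.65 km/s.
Vis-viva on the transfer ellipse at r = 94300 km gives v_t = √[μ(2/r − 1/a_t)] = 47.85 km/s.
Δv₁ = |v_t − v_c| = |47.85 − 36.65| = 11.20 km/s.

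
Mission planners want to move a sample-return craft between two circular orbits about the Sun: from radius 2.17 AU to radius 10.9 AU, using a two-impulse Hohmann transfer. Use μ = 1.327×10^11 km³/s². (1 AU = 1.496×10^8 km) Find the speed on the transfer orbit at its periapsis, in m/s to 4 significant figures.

v = 26110 m/s

In km: r₁ = 2.17 × 1.496×10^8 = 3.24632×10^8 km; r₂ = 10.9 × 1.496×10^8 = 1.63064×10^9 km.
Transfer-ellipse semi-major axis a_t = (r₁ + r₂)/2 = (3.24632×10^8 + 1.63064×10^9)/2 = 9.77636×10^8 km.
At periapsis, r = 3.24632×10^8 km.
Vis-viva: v = √[μ(2/r − 1/a_t)] = √[1.327×10^11 × (2/3.24632×10^8 − 1/9.77636×10^8)] = 26.11 km/s.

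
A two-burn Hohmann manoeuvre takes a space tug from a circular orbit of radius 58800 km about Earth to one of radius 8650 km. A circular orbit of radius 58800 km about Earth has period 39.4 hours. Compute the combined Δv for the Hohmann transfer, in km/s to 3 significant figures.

Δv = 3.46 km/s

From Kepler's third law T² = 4π²r³/μ at r = 58800 km, T = 39.4 hours = 39.4 × 3600 s = 1.4184×10^5 s: μ = 4π²r³/T² = 3.98928×10^5 km³/s².
Transfer-ellipse semi-major axis a_t = (r₁ + r₂)/2 = (58800 + 8650)/2 = 33725 km.
At r₁ the circular-orbit speed is v₁ = √(μ/r₁) = 2.605 km/s.
On the transfer ellipse at r₁, v² = μ(2/r − 1/a) gives v_a = √[μ(2/r₁ − 1/a_t)] = 1.319 km/s.
First burn Δv₁ = |v_a − v₁| = 1.286 km/s.
Circular speed at r₂: v₂ = √(μ/r₂) = 6.791 km/s.
Transfer-orbit speed at r₂: v_p = √[μ(2/r₂ − 1/a_t)] = 8.967 km/s.
Second burn Δv₂ = |v₂ − v_p| = 2.176 km/s.
Δv = Δv₁ + Δv₂ = 1.286 + 2.176 = 3.462 km/s.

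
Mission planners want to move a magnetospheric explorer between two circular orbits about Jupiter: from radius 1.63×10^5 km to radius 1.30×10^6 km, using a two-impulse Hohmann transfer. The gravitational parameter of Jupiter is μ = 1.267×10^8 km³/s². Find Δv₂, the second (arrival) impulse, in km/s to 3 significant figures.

Δv₂ = 5.21 km/s

Semi-major axis of the transfer orbit: a_t = (1.630×10^5 + 1.300×10^6)/2 = 7.315×10^5 km.
Circular speed at r = 1.300×10^6 km: v_c = √(μ/r) = 9.872 km/s.
Vis-viva on the transfer ellipse at r = 1.300×10^6 km gives v_t = √[μ(2/r − 1/a_t)] = 4.660 km/s.
Δv₂ = |v_t − v_c| = |4.660 − 9.872| = 5.212 km/s.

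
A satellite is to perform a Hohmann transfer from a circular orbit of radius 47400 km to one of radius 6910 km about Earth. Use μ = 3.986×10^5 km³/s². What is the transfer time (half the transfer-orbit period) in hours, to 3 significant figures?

t = 6.19 hours

Transfer-ellipse semi-major axis a_t = (r₁ + r₂)/2 = (47400 + 6910)/2 = 27155 km.
By Kepler's third law the transfer-orbit period is T = 2π√(a_t³/μ), so t = T/2 = 22270 s.
Converting: 22270 s ÷ 3600 s/hour = 6.19 hours.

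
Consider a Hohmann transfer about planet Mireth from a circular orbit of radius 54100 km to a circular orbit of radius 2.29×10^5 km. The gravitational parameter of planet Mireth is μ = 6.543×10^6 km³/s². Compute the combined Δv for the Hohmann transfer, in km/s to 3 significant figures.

Δv = 5.03 km/s

The Hohmann ellipse has a_t = (r₁ + r₂)/2 = 1.4155×10^5 km.
At r₁ the circular-orbit speed is v₁ = √(μ/r₁) = 10.9974 km/s.
On the transfer ellipse at r₁, vis-viva gives v_p = √[μ(2/r₁ − 1/a_t)] = 13.9879 km/s.
First burn Δv₁ = |v_p − v₁| = 2.9905 km/s.
At r₂, v₂ = √(μ/r₂) = 5.3453 km/s.
Transfer-orbit speed at r₂: v_a = √[μ(2/r₂ − 1/a_t)] = 3.3046 km/s.
Second burn Δv₂ = |v₂ − v_a| = 2.0407 km/s.
Total Δv = Δv₁ + Δv₂ = 5.031 km/s.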